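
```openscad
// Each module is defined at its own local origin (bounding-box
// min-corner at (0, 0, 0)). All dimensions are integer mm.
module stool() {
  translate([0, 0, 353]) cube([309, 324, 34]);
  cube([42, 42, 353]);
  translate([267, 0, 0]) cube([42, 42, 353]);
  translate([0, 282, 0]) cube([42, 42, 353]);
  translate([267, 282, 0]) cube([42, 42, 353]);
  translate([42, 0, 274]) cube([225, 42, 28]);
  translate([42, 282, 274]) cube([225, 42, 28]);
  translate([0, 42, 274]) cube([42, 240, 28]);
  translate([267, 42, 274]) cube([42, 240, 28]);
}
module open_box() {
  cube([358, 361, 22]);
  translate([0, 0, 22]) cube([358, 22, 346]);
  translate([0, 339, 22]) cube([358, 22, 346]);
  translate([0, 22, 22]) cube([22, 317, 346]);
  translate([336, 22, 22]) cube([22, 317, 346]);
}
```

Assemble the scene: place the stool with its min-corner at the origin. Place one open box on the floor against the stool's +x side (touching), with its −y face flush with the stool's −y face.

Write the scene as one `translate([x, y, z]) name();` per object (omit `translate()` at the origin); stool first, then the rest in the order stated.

stool();
translate([309, 0, 0]) open_box();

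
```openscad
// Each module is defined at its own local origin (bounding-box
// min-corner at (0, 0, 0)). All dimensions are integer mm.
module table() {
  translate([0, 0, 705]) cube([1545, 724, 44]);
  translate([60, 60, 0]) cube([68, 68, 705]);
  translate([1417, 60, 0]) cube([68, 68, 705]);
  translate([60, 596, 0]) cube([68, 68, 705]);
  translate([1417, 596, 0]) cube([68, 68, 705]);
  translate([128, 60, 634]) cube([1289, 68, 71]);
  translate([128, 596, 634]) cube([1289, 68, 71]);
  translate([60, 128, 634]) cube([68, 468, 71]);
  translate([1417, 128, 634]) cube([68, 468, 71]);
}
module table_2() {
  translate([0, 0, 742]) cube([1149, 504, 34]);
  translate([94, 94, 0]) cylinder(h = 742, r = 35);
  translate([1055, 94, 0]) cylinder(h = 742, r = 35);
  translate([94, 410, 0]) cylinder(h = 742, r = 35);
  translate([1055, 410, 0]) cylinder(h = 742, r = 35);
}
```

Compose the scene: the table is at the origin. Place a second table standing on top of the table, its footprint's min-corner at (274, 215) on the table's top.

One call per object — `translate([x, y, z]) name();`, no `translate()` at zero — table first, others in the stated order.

table();
translate([274, 215, 749]) table_2();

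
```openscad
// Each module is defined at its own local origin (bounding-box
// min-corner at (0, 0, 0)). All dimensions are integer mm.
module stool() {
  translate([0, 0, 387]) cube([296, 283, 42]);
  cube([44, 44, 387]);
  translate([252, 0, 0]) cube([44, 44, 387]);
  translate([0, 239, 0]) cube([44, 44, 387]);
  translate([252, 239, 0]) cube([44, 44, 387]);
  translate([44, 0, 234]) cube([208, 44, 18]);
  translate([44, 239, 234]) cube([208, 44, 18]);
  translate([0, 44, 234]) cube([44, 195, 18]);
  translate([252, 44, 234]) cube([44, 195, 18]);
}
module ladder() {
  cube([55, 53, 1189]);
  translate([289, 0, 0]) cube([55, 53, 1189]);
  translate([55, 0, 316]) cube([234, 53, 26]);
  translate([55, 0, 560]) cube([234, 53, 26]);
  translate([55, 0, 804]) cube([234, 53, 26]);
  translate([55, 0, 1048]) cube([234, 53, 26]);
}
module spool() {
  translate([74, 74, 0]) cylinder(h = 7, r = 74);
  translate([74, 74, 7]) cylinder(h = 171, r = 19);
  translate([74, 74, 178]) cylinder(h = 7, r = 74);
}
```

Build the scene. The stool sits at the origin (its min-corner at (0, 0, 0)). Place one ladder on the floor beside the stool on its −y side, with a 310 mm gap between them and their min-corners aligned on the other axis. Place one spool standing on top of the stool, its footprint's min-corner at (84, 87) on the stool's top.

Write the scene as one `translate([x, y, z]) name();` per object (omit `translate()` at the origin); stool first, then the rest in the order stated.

stool();
translate([0, -363, 0]) ladder();
translate([84, 87, 429]) spool();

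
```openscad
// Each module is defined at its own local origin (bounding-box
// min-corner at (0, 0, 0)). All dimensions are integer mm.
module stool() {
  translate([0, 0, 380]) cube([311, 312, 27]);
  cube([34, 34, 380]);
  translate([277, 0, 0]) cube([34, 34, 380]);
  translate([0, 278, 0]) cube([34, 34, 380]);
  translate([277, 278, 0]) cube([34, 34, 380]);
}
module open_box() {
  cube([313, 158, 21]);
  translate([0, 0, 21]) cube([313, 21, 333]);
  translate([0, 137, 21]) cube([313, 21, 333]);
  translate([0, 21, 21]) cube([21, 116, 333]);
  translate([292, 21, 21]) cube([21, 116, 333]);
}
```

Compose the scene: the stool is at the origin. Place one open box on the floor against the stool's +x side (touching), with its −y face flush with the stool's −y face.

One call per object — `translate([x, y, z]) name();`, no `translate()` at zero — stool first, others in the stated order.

stool();
translate([311, 0, 0]) open_box();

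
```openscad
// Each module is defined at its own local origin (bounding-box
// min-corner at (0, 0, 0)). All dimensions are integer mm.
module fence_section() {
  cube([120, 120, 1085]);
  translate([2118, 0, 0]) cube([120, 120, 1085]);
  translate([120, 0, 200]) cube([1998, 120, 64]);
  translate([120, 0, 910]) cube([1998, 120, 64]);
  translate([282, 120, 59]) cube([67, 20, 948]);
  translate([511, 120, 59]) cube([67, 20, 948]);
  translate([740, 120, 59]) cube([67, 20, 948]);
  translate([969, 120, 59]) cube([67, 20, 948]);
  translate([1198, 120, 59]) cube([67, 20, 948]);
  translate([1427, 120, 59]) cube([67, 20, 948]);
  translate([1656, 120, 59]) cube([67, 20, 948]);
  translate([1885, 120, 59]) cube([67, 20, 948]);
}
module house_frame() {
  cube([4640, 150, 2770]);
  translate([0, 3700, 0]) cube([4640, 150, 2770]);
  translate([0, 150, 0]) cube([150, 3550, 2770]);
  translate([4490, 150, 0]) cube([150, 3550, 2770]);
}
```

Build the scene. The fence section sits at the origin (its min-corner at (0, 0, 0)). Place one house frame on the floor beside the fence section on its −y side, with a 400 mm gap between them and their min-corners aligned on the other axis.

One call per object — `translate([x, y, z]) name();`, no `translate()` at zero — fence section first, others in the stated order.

fence_section();
translate([0, -4250, 0]) house_frame();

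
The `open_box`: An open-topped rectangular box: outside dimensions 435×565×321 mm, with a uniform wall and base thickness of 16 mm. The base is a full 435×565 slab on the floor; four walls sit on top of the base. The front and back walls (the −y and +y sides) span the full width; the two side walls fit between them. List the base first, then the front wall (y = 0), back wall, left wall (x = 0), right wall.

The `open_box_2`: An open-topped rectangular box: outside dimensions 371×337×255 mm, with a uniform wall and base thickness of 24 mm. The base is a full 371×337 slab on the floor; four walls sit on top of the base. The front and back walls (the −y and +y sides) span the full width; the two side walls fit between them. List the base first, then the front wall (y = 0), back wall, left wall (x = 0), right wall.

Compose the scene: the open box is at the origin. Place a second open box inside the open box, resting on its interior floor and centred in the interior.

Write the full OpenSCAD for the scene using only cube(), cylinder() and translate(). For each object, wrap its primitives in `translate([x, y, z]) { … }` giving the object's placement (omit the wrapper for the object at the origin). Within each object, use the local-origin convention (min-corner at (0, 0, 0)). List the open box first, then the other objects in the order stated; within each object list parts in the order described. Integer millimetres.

cube([435, 565, 16]);
translate([0, 0, 16]) cube([435, 16, 305]);
translate([0, 549, 16]) cube([435, 16, 305]);
translate([0, 16, 16]) cube([16, 533, 305]);
translate([419, 16, 16]) cube([16, 533, 305]);
translate([32, 114, 16]) {
  cube([371, 337, 24]);
  translate([0, 0, 24]) cube([371, 24, 231]);
  translate([0, 313, 24]) cube([371, 24, 231]);
  translate([0, 24, 24]) cube([24, 289, 231]);
  translate([347, 24, 24]) cube([24, 289, 231]);
}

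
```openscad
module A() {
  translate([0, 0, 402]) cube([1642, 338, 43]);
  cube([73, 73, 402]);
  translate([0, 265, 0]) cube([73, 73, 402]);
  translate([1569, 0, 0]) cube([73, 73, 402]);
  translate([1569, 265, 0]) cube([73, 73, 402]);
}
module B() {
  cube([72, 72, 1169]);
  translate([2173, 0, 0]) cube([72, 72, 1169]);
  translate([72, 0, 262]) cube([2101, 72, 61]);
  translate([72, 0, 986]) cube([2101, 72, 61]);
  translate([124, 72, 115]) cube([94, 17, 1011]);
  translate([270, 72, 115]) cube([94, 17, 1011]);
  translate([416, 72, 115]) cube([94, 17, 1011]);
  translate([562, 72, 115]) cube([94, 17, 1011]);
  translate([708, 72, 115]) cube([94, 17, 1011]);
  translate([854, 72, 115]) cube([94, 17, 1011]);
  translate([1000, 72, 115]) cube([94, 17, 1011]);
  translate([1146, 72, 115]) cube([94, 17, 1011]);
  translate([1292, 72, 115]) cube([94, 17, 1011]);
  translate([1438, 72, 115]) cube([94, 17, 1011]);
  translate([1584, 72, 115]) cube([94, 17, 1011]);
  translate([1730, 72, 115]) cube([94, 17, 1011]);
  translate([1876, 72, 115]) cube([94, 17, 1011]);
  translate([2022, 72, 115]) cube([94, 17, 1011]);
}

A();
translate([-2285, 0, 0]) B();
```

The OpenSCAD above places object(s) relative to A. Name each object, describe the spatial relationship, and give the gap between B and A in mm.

A is a bench. B is a fence section. The fence section is on the floor beside the bench on its −x side. The gap between the fence section and the bench is 40 mm.

The fence section's nearest face is 40 mm from the bench's −x face.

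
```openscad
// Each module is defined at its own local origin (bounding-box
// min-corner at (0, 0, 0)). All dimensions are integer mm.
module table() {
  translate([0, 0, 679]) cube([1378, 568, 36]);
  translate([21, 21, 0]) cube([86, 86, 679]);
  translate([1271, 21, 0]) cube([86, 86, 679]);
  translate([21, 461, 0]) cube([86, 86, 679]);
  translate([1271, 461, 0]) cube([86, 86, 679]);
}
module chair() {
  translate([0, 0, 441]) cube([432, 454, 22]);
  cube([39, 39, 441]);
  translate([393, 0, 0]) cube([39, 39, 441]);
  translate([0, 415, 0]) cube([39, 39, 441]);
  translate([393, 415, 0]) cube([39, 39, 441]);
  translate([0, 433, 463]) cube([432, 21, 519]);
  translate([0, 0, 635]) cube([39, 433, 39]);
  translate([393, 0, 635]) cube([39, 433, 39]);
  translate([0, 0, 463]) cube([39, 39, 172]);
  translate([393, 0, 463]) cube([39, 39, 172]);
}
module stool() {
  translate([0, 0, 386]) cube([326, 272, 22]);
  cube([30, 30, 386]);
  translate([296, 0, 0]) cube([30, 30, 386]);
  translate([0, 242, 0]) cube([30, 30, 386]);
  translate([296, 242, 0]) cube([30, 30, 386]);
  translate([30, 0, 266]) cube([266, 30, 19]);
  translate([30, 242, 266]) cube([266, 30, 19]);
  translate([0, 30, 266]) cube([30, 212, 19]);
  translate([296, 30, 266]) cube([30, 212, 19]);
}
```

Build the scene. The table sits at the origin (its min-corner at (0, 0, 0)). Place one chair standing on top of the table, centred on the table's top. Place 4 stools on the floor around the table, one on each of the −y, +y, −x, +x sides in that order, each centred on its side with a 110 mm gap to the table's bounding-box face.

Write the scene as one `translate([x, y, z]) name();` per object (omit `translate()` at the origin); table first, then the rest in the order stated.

table();
translate([473, 57, 715]) chair();
translate([526, -382, 0]) stool();
translate([526, 678, 0]) stool();
translate([-436, 148, 0]) stool();
translate([1488, 148, 0]) stool();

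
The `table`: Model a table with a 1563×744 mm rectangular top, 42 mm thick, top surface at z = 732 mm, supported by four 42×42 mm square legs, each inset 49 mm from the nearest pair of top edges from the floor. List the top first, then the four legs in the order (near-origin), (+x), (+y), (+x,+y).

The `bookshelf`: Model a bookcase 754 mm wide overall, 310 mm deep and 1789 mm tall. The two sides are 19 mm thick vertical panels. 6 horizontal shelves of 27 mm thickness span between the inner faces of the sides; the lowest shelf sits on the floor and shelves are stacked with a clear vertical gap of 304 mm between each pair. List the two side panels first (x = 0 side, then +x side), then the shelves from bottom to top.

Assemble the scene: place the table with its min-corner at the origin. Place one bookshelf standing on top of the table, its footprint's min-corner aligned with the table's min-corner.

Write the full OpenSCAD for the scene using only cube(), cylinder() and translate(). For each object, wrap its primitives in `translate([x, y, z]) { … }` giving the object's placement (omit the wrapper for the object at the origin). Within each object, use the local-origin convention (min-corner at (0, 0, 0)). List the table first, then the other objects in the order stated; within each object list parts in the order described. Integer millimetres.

translate([0, 0, 690]) cube([1563, 744, 42]);
translate([49, 49, 0]) cube([42, 42, 690]);
translate([1472, 49, 0]) cube([42, 42, 690]);
translate([49, 653, 0]) cube([42, 42, 690]);
translate([1472, 653, 0]) cube([42, 42, 690]);
translate([0, 0, 732]) {
  cube([19, 310, 1789]);
  translate([735, 0, 0]) cube([19, 310, 1789]);
  translate([19, 0, 0]) cube([716, 310, 27]);
  translate([19, 0, 331]) cube([716, 310, 27]);
  translate([19, 0, 662]) cube([716, 310, 27]);
  translate([19, 0, 993]) cube([716, 310, 27]);
  translate([19, 0, 1324]) cube([716, 310, 27]);
  translate([19, 0, 1655]) cube([716, 310, 27]);
}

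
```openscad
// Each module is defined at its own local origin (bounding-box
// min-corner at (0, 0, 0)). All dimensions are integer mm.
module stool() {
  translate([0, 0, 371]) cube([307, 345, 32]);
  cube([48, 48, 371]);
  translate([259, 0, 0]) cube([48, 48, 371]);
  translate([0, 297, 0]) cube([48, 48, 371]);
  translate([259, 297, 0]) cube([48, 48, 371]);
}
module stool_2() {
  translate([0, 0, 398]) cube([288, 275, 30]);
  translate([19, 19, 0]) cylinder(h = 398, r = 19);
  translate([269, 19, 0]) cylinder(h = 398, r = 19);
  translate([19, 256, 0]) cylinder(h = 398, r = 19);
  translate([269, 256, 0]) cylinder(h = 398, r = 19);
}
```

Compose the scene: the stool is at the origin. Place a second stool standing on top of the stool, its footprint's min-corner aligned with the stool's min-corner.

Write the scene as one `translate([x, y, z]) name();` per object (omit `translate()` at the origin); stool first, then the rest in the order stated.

stool();
translate([0, 0, 403]) stool_2();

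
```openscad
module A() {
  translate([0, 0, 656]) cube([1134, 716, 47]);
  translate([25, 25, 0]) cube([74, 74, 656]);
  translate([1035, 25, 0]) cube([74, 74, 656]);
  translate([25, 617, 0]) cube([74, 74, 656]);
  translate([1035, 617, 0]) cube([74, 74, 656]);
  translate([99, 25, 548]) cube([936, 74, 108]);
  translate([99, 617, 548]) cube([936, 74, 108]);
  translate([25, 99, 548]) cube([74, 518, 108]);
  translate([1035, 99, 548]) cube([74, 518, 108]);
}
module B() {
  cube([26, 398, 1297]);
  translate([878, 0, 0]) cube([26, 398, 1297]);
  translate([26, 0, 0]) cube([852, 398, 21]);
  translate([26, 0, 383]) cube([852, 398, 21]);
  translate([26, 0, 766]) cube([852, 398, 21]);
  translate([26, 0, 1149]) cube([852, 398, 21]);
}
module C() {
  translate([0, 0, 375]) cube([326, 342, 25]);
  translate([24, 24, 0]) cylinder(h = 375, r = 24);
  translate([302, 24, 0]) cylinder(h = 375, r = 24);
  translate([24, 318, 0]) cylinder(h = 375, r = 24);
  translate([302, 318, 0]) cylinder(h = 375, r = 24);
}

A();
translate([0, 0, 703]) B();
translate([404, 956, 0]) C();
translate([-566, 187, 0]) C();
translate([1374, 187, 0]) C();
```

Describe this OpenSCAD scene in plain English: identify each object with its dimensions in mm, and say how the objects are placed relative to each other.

A is a table: top 1134 mm (x) × 716 mm (y), 47 mm thick, upper face at z = 703 mm, on four 74×74 mm square legs, each inset 25 mm from the nearest pair of top edges, running from z = 0 to the bottom of the top. Four apron rails, 74 mm thick and 108 mm tall, run between adjacent legs with their top edges flush with the underside of the top and their outer faces flush with the legs' outer faces.

B is an open bookshelf. Two side panels, each 26 mm thick, 398 mm deep and 1297 mm tall, stand 904 mm apart (outside-to-outside). Between them sit 4 shelves, each 21 mm thick and 398 mm deep, spanning the full gap between the sides. The bottom shelf rests on the floor (its underside at z = 0) and the clear gap between one shelf's top and the next shelf's underside is 362 mm.

C is a simple wooden stool: a rectangular seat 326 mm (x) by 342 mm (y), 25 mm thick, top face at z = 400 mm, on four round legs, each 48 mm in diameter. The legs rest on z = 0, each leg's axis is inset half a diameter from the nearest pair of seat edges (so the leg's bounding box is flush with the corner).

The bookshelf is on top of the table. Three stools sit around the table at the +y, −x, +x sides.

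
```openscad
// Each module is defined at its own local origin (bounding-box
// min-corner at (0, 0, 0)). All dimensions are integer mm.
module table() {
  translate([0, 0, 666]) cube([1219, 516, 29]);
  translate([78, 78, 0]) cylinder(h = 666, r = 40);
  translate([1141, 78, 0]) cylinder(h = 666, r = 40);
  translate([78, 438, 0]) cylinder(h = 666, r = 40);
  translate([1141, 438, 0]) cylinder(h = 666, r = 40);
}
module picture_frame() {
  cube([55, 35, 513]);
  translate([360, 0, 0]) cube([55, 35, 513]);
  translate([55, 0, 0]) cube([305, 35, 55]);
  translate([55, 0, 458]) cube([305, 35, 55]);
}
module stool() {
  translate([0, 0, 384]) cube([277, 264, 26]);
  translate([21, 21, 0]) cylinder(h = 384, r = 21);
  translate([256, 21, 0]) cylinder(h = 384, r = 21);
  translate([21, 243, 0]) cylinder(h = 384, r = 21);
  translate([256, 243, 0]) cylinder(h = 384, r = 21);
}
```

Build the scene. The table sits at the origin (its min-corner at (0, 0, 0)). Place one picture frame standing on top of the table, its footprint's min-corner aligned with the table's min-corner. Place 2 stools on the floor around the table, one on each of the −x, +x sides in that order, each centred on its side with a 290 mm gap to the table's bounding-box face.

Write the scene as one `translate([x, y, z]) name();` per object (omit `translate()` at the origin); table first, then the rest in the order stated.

table();
translate([0, 0, 695]) picture_frame();
translate([-567, 126, 0]) stool();
translate([1509, 126, 0]) stool();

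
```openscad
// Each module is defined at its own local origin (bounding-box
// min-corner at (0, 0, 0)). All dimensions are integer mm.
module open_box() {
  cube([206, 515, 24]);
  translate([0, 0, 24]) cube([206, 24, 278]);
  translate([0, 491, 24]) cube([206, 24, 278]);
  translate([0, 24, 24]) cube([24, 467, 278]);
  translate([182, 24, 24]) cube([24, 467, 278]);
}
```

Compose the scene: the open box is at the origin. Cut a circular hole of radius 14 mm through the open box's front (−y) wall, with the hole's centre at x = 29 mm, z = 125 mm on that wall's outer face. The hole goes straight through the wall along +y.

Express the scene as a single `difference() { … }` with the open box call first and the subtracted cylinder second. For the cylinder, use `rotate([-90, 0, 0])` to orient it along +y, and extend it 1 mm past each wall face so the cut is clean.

difference() {
  open_box();
  translate([29, -1, 125]) rotate([-90, 0, 0]) cylinder(h = 26, r = 14);
}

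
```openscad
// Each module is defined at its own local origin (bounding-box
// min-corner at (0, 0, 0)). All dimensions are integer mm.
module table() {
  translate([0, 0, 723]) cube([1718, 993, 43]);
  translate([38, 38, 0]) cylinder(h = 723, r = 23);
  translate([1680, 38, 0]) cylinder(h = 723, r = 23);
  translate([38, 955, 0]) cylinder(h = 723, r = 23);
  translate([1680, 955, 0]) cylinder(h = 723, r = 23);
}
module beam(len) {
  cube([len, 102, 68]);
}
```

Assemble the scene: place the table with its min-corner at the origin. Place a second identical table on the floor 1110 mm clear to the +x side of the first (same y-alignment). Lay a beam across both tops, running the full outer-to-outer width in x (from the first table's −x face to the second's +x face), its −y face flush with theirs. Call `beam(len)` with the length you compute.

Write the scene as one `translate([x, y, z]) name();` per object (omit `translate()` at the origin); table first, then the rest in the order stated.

table();
translate([2828, 0, 0]) table();
translate([0, 0, 766]) beam(4546);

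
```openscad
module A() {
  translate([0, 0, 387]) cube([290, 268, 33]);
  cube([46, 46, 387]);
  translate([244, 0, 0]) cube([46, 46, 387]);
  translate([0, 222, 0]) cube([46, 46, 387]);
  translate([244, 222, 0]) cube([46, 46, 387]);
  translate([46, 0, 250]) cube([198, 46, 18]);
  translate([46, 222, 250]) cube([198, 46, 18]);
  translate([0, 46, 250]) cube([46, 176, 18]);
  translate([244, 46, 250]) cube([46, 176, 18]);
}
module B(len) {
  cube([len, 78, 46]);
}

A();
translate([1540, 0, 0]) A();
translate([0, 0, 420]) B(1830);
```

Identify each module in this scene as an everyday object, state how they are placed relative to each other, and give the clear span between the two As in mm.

Second stool starts at x = 1540; first ends at x = 290; clear span = 1540 − 290 = 1250 mm.

A is a stool. B is a beam. A beam spans the tops of two stools. The clear span between the two stools is 1250 mm.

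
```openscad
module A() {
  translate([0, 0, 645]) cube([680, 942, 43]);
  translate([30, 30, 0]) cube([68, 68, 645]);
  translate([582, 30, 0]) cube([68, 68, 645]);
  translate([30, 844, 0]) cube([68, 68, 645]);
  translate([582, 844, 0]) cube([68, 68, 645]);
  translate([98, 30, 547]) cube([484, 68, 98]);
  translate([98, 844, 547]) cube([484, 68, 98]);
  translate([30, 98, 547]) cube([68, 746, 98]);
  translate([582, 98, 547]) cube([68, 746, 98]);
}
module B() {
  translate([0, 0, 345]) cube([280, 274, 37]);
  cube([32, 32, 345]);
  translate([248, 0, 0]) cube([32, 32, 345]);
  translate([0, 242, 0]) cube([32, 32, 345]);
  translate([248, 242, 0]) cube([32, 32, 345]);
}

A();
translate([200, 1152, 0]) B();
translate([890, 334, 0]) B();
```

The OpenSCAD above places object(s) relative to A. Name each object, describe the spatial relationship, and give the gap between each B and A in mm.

Each stool's nearest face is 210 mm from the table's bounding box.

A is a table. B is a stool. Two stools sit around the table at the +y, +x sides. The gap between each stool and the table is 210 mm.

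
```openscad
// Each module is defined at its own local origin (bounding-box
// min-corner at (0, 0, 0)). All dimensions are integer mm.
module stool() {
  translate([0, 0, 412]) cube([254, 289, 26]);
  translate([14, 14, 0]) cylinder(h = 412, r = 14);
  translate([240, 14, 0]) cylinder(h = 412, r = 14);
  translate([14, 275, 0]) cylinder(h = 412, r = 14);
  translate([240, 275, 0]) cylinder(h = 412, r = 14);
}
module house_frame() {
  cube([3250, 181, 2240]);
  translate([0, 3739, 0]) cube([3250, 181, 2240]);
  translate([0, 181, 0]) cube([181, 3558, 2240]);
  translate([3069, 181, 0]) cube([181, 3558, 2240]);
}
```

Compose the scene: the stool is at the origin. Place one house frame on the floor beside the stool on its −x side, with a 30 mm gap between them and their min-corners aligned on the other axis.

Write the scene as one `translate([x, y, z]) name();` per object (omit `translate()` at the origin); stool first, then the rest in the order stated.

stool();
translate([-3280, 0, 0]) house_frame();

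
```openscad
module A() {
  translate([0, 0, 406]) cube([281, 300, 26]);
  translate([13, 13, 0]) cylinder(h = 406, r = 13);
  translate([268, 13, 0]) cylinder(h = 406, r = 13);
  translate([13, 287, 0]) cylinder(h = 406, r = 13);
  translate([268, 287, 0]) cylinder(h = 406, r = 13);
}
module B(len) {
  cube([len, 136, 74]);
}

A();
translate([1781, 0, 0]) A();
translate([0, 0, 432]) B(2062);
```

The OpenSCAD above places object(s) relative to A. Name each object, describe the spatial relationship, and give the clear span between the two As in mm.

A is a stool. B is a beam. A beam spans the tops of two stools. The clear span between the two stools is 1500 mm.

Second stool starts at x = 1781; first ends at x = 281; clear span = 1781 − 281 = 1500 mm.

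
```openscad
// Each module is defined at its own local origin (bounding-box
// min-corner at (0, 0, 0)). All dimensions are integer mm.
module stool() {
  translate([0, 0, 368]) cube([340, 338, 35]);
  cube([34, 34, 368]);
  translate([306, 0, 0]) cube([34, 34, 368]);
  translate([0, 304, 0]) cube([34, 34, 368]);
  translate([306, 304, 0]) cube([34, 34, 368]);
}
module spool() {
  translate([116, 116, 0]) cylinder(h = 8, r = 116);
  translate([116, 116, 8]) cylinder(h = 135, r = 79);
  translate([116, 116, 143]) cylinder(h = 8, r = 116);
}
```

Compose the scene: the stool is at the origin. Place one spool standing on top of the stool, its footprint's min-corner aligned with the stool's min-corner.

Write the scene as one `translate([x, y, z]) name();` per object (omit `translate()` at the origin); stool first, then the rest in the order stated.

stool();
translate([0, 0, 403]) spool();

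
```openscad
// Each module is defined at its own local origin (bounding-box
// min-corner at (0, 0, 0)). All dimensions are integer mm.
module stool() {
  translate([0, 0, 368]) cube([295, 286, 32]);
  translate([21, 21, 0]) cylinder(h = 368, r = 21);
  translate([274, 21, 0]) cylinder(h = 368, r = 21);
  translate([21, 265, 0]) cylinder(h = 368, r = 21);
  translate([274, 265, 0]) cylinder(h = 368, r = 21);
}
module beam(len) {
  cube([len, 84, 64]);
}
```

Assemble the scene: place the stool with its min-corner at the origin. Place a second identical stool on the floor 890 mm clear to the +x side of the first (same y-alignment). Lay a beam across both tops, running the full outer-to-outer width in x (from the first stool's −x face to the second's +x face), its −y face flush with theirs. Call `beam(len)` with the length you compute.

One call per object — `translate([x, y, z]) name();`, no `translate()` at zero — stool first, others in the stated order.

stool();
translate([1185, 0, 0]) stool();
translate([0, 0, 400]) beam(1480);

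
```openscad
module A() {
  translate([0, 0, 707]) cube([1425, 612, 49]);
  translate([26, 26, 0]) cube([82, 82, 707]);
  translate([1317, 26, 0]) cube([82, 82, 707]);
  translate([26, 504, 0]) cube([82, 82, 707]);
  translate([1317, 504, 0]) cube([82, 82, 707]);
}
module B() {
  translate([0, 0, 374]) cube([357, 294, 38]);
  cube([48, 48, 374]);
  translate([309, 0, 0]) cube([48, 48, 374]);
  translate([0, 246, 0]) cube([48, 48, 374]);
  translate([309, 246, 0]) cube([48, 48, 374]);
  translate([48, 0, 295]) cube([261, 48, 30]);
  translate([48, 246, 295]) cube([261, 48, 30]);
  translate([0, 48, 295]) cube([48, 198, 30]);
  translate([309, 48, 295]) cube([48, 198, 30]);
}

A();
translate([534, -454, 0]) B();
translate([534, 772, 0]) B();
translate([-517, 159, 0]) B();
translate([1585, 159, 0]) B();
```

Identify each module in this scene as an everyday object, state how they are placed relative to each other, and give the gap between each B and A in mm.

A is a table. B is a stool. Four stools sit around the table at the −y, +y, −x, +x sides. The gap between each stool and the table is 160 mm.

Each stool's nearest face is 160 mm from the table's bounding box.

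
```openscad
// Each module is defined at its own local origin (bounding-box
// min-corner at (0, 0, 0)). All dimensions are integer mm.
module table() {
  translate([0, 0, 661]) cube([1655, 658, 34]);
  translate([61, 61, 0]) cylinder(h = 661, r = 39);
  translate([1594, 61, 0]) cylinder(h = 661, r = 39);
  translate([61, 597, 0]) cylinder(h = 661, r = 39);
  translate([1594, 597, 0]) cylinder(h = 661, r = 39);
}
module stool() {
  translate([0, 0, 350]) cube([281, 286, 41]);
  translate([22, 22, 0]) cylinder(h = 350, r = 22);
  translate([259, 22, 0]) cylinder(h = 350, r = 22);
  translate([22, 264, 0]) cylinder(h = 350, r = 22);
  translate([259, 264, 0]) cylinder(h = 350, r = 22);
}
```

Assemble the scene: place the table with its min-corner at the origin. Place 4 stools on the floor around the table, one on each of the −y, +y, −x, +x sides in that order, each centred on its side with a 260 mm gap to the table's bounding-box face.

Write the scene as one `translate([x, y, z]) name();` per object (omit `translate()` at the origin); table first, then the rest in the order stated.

table();
translate([687, -546, 0]) stool();
translate([687, 918, 0]) stool();
translate([-541, 186, 0]) stool();
translate([1915, 186, 0]) stool();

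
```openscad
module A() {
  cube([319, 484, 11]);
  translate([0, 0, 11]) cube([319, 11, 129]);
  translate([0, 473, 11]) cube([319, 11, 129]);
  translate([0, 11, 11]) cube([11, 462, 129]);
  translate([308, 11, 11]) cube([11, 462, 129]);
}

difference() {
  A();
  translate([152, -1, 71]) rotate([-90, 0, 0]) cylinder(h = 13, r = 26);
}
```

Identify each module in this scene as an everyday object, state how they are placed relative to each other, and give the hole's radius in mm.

The subtracted cylinder has r = 26 mm.

A is an open box. The open box has a circular hole through its front wall. The hole's radius is 26 mm.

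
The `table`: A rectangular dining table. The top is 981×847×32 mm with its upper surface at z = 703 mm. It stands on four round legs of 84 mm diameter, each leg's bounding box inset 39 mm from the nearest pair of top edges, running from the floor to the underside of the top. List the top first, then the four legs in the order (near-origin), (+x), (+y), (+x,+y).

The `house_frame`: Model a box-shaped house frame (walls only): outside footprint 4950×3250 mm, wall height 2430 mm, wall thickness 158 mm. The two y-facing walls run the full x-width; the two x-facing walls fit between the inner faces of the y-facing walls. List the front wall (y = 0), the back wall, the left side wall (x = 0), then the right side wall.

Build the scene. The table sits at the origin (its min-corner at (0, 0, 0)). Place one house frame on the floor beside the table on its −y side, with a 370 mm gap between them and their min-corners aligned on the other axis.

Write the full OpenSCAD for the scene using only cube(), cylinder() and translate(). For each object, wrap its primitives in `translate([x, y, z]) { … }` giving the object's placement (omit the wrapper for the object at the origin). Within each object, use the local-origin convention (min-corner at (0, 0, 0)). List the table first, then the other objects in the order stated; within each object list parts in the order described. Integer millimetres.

translate([0, 0, 671]) cube([981, 847, 32]);
translate([81, 81, 0]) cylinder(h = 671, r = 42);
translate([900, 81, 0]) cylinder(h = 671, r = 42);
translate([81, 766, 0]) cylinder(h = 671, r = 42);
translate([900, 766, 0]) cylinder(h = 671, r = 42);
translate([0, -3620, 0]) {
  cube([4950, 158, 2430]);
  translate([0, 3092, 0]) cube([4950, 158, 2430]);
  translate([0, 158, 0]) cube([158, 2934, 2430]);
  translate([4792, 158, 0]) cube([158, 2934, 2430]);
}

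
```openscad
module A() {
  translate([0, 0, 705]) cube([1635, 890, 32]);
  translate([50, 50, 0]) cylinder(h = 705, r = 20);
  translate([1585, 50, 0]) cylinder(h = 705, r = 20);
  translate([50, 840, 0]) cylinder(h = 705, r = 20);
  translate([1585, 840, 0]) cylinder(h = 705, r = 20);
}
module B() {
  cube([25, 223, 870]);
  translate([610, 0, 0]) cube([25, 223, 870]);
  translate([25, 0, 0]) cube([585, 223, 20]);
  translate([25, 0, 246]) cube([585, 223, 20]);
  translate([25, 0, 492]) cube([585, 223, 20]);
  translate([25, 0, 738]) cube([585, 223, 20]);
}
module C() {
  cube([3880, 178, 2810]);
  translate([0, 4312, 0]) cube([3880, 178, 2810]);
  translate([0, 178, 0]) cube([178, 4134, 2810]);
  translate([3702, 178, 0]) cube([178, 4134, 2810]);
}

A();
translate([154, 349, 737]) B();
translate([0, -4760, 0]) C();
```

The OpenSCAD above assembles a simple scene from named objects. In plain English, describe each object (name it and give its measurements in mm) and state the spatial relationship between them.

A is a table with a 1635×890 mm rectangular top, 32 mm thick, top surface at z = 737 mm, supported by four round legs of 40 mm diameter, each leg's bounding box inset 30 mm from the nearest pair of top edges, running from the floor.

B is a bookshelf 635 mm wide overall, 223 mm deep and 870 mm tall. The two sides are 25 mm thick vertical panels. 4 horizontal shelves of 20 mm thickness span between the inner faces of the sides; the lowest shelf sits on the floor and shelves are stacked with a clear vertical gap of 226 mm between each pair.

C is a box-shaped house frame (walls only): outside footprint 3880×4490 mm, wall height 2810 mm, wall thickness 178 mm. The two y-facing walls run the full x-width; the two x-facing walls fit between the inner faces of the y-facing walls.

The bookshelf is on top of the table. The house frame is on the floor beside the table on its −y side.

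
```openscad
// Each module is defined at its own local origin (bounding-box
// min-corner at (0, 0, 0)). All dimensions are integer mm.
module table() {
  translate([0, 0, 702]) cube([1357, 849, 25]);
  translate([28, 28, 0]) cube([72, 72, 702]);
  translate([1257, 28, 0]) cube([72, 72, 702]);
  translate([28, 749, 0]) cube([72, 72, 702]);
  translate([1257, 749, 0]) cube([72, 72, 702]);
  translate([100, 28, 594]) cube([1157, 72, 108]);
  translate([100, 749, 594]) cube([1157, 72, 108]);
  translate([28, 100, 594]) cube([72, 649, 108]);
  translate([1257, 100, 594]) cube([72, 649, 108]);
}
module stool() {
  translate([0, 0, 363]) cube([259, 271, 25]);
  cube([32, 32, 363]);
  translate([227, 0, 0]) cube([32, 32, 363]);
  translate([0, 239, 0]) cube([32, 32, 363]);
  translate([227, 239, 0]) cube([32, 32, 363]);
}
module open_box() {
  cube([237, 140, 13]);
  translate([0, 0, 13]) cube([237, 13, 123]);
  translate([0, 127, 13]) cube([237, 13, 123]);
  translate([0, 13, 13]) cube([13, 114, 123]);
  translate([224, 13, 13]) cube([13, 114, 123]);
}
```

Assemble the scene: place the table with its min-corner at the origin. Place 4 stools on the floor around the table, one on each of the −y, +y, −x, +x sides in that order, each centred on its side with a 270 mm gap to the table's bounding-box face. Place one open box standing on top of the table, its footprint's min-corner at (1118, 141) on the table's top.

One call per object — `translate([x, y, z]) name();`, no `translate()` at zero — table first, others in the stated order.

table();
translate([549, -541, 0]) stool();
translate([549, 1119, 0]) stool();
translate([-529, 289, 0]) stool();
translate([1627, 289, 0]) stool();
translate([1118, 141, 727]) open_box();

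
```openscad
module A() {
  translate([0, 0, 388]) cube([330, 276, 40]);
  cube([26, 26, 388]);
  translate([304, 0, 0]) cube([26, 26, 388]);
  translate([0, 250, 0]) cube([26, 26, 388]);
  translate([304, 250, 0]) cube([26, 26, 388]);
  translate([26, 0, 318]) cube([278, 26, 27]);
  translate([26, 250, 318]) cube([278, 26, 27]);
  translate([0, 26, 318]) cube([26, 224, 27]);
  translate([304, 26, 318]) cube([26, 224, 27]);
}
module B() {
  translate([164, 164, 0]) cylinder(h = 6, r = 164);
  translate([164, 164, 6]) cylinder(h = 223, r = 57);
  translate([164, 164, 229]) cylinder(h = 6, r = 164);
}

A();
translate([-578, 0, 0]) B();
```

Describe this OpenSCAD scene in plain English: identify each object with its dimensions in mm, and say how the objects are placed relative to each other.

A is a four-legged stool. The seat is a 330×276×40 mm slab whose top surface is at z = 428 mm; four square legs, each 26×26 mm in cross-section, run from the floor (z = 0) to the underside of the seat, each flush with a corner of the seat. Four stretchers, 26 mm wide and 27 mm tall, connect adjacent legs with their undersides at z = 318 mm, each running between the inner faces of the legs it joins and aligned with the legs' outer faces on the other axis.

B is a spool: two coaxial disc flanges of radius 164 mm and thickness 6 mm, joined by a core cylinder of radius 57 mm and height 223 mm. The lower flange rests on z = 0 and the three cylinders share a vertical axis.

The spool is on the floor beside the stool on its −x side.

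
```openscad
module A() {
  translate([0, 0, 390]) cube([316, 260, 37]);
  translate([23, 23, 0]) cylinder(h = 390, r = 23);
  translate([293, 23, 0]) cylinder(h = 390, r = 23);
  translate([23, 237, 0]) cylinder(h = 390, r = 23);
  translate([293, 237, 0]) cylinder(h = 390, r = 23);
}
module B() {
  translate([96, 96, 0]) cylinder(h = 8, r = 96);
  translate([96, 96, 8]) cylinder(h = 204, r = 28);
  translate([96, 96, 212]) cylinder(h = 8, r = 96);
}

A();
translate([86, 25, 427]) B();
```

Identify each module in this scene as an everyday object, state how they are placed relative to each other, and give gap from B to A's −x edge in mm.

The spool's min-x is at 86; the stool's min-x is 0; gap = 86 mm.

A is a stool. B is a spool. The spool is on top of the stool. The gap from the spool to the stool's −x edge is 86 mm.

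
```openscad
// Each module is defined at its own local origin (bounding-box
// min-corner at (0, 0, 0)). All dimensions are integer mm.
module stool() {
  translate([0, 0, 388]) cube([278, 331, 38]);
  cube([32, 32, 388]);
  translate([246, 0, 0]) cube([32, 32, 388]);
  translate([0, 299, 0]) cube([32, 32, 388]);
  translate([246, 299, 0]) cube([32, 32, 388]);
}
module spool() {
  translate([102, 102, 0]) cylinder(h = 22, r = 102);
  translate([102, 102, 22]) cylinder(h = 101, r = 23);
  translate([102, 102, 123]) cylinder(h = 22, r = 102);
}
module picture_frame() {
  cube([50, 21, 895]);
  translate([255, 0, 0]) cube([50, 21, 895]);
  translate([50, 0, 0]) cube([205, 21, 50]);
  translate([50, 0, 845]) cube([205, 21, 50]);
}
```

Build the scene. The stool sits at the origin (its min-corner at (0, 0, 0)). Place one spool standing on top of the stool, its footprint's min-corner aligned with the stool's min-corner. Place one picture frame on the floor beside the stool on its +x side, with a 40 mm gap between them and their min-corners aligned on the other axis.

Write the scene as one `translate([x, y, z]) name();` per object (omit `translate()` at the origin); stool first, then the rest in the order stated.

stool();
translate([0, 0, 426]) spool();
translate([318, 0, 0]) picture_frame();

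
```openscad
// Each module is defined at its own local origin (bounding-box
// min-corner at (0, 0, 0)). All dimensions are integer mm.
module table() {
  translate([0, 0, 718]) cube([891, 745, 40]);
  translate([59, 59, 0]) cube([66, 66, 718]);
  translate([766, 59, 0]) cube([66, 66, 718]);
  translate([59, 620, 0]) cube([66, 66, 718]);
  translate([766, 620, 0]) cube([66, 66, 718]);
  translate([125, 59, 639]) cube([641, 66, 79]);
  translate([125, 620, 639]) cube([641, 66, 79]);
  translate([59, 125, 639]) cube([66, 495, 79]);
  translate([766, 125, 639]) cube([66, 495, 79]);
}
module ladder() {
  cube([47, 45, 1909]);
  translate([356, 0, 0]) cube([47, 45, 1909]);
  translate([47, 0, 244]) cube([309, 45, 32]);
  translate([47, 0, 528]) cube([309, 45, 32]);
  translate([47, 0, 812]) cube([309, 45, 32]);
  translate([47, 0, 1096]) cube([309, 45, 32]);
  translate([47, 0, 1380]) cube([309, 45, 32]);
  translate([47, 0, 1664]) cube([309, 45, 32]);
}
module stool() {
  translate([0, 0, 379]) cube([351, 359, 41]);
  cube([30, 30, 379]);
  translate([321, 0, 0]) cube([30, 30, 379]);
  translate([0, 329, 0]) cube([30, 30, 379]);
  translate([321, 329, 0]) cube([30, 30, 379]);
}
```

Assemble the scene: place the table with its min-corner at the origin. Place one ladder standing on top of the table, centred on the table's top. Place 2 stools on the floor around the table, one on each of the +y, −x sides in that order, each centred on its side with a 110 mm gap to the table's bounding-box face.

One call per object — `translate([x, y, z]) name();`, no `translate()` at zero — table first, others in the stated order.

table();
translate([244, 350, 758]) ladder();
translate([270, 855, 0]) stool();
translate([-461, 193, 0]) stool();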